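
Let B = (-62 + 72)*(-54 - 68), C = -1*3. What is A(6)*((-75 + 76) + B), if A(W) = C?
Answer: 3657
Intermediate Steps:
C = -3
A(W) = -3
B = -1220 (B = 10*(-122) = -1220)
A(6)*((-75 + 76) + B) = -3*((-75 + 76) - 1220) = -3*(1 - 1220) = -3*(-1219) = 3657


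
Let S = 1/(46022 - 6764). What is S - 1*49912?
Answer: -1959445295/39258 ≈ -49912.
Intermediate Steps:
S = 1/39258 ≈ 2.5473e-5
S - 1*49912 = 1/39258 - 1*49912 = 1/39258 - 49912 = -1959445295/39258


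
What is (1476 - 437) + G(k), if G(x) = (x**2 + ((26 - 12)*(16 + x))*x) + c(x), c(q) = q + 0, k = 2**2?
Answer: 2179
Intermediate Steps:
k = 4
c(q) = q
G(x) = x + x**2 + x*(224 + 14*x) (G(x) = (x**2 + ((26 - 12)*(16 + x))*x) + x = (x**2 + (14*(16 + x))*x) + x = (x**2 + (224 + 14*x)*x) + x = (x**2 + x*(224 + 14*x)) + x = x + x**2 + x*(224 + 14*x))
(1476 - 437) + G(k) = (1476 - 437) + 15*4*(15 + 4) = 1039 + 15*4*19 = 1039 + 1140 = 2179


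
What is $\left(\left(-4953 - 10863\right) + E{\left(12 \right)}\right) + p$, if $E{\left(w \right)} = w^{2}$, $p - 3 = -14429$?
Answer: $-30098$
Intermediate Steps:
$p = -14426$ ($p = 3 - 14429 = -14426$)
$\left(\left(-4953 - 10863\right) + E{\left(12 \right)}\right) + p = \left(\left(-4953 - 10863\right) + 12^{2}\right) - 14426 = \left(\left(-4953 - 10863\right) + 144\right) - 14426 = \left(-15816 + 144\right) - 14426 = -15672 - 14426 = -30098$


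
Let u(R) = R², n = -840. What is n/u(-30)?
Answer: -14/15 ≈ -0.93333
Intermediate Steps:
n/u(-30) = -840/((-30)²) = -840/900 = -840*1/900 = -14/15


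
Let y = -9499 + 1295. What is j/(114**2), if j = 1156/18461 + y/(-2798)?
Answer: 12890711/55941149874 ≈ 0.00023043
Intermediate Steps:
y = -8204
j = 77344266/25826939 (j = 1156/18461 - 8204/(-2798) = 1156*(1/18461) - 8204*(-1/2798) = 1156/18461 + 4102/1399 = 77344266/25826939 ≈ 2.9947)
j/(114**2) = 77344266/(25826939*(114**2)) = (77344266/25826939)/12996 = (77344266/25826939)*(1/12996) = 12890711/55941149874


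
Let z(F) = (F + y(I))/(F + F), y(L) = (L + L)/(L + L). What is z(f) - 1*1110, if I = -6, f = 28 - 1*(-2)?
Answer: -66569/60 ≈ -1109.5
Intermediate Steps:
f = 30 (f = 28 + 2 = 30)
y(L) = 1 (y(L) = (2*L)/((2*L)) = (2*L)*(1/(2*L)) = 1)
z(F) = (1 + F)/(2*F) (z(F) = (F + 1)/(F + F) = (1 + F)/((2*F)) = (1 + F)*(1/(2*F)) = (1 + F)/(2*F))
z(f) - 1*1110 = (1/2)*(1 + 30)/30 - 1*1110 = (1/2)*(1/30)*31 - 1110 = 31/60 - 1110 = -66569/60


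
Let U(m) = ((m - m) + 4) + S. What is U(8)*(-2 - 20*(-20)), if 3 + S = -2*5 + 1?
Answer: -3184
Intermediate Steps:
S = -12 (S = -3 + (-2*5 + 1) = -3 + (-10 + 1) = -3 - 9 = -12)
U(m) = -8 (U(m) = ((m - m) + 4) - 12 = (0 + 4) - 12 = 4 - 12 = -8)
U(8)*(-2 - 20*(-20)) = -8*(-2 - 20*(-20)) = -8*(-2 + 400) = -8*398 = -3184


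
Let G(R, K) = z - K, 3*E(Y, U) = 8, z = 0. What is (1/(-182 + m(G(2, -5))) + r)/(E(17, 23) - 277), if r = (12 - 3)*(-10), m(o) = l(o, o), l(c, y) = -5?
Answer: 50493/153901 ≈ 0.32809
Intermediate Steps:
E(Y, U) = 8/3 (E(Y, U) = (⅓)*8 = 8/3)
G(R, K) = -K (G(R, K) = 0 - K = -K)
m(o) = -5
r = -90 (r = 9*(-10) = -90)
(1/(-182 + m(G(2, -5))) + r)/(E(17, 23) - 277) = (1/(-182 - 5) - 90)/(8/3 - 277) = (1/(-187) - 90)/(-823/3) = (-1/187 - 90)*(-3/823) = -16831/187*(-3/823) = 50493/153901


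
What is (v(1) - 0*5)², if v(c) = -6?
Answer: 36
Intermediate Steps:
(v(1) - 0*5)² = (-6 - 0*5)² = (-6 - 10*0)² = (-6 + 0)² = (-6)² = 36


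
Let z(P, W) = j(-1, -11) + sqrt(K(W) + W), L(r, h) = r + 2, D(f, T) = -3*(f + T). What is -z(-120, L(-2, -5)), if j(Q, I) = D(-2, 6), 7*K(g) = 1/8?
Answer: 12 - sqrt(14)/28 ≈ 11.866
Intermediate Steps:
K(g) = 1/56 (K(g) = (1/7)/8 = (1/7)*(1/8) = 1/56)
D(f, T) = -3*T - 3*f (D(f, T) = -3*(T + f) = -3*T - 3*f)
j(Q, I) = -12 (j(Q, I) = -3*6 - 3*(-2) = -18 + 6 = -12)
L(r, h) = 2 + r
z(P, W) = -12 + sqrt(1/56 + W)
-z(-120, L(-2, -5)) = -(-12 + sqrt(14 + 784*(2 - 2))/28) = -(-12 + sqrt(14 + 784*0)/28) = -(-12 + sqrt(14 + 0)/28) = -(-12 + sqrt(14)/28) = 12 - sqrt(14)/28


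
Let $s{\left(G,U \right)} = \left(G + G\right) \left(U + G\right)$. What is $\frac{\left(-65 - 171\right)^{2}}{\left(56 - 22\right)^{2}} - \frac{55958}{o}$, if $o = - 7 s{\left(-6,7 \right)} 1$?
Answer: $- \frac{1071589}{1734} \approx -617.99$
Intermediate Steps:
$s{\left(G,U \right)} = 2 G \left(G + U\right)$
$o = 84$ ($o = - 7 \cdot 2 \left(-6\right) \left(-6 + 7\right) 1 = - 7 \cdot 2 \left(-6\right) 1 \cdot 1 = \left(-7\right) \left(-12\right) 1 = 84 \cdot 1 = 84$)
$\frac{\left(-65 - 171\right)^{2}}{\left(56 - 22\right)^{2}} - \frac{55958}{o} = \frac{\left(-65 - 171\right)^{2}}{\left(56 - 22\right)^{2}} - \frac{55958}{84} = \frac{\left(-236\right)^{2}}{34^{2}} - \frac{3997}{6} = \frac{55696}{1156} - \frac{3997}{6} = 55696 \cdot \frac{1}{1156} - \frac{3997}{6} = \frac{13924}{289} - \frac{3997}{6} = - \frac{1071589}{1734}$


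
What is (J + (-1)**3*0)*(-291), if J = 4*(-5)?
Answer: 5820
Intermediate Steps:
J = -20
(J + (-1)**3*0)*(-291) = (-20 + (-1)**3*0)*(-291) = (-20 - 1*0)*(-291) = (-20 + 0)*(-291) = -20*(-291) = 5820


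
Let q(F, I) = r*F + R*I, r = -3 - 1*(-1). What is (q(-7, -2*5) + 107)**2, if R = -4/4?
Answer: 17161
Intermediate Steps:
R = -1 (R = -4*1/4 = -1)
r = -2 (r = -3 + 1 = -2)
q(F, I) = -I - 2*F (q(F, I) = -2*F - I = -I - 2*F)
(q(-7, -2*5) + 107)**2 = ((-(-2)*5 - 2*(-7)) + 107)**2 = ((-1*(-10) + 14) + 107)**2 = ((10 + 14) + 107)**2 = (24 + 107)**2 = 131**2 = 17161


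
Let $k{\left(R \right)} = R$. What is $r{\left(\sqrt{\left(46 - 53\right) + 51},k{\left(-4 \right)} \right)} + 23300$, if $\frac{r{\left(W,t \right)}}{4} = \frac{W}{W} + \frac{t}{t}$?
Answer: $23308$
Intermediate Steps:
$r{\left(W,t \right)} = 8$ ($r{\left(W,t \right)} = 4 \left(\frac{W}{W} + \frac{t}{t}\right) = 4 \left(1 + 1\right) = 4 \cdot 2 = 8$)
$r{\left(\sqrt{\left(46 - 53\right) + 51},k{\left(-4 \right)} \right)} + 23300 = 8 + 23300 = 23308$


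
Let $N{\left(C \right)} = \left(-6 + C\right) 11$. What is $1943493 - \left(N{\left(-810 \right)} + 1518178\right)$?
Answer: $434291$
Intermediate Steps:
$N{\left(C \right)} = -66 + 11 C$
$1943493 - \left(N{\left(-810 \right)} + 1518178\right) = 1943493 - \left(\left(-66 + 11 \left(-810\right)\right) + 1518178\right) = 1943493 - \left(\left(-66 - 8910\right) + 1518178\right) = 1943493 - \left(-8976 + 1518178\right) = 1943493 - 1509202 = 434291$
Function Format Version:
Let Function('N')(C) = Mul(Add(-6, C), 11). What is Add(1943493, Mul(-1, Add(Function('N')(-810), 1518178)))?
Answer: 434291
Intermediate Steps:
Function('N')(C) = Add(-66, Mul(11, C))
Add(1943493, Mul(-1, Add(Function('N')(-810), 1518178))) = Add(1943493, Mul(-1, Add(Add(-66, Mul(11, -810)), 1518178))) = Add(1943493, Mul(-1, Add(Add(-66, -8910), 1518178))) = Add(1943493, Mul(-1, Add(-8976, 1518178))) = Add(1943493, Mul(-1, 1509202)) = Add(1943493, -1509202) = 434291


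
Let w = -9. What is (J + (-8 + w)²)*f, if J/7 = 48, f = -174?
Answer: -108750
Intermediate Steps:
J = 336 (J = 7*48 = 336)
(J + (-8 + w)²)*f = (336 + (-8 - 9)²)*(-174) = (336 + (-17)²)*(-174) = (336 + 289)*(-174) = 625*(-174) = -108750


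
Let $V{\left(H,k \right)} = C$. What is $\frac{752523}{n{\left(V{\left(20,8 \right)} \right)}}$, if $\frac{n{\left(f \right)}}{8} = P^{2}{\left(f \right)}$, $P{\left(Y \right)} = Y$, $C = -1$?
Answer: $\frac{752523}{8} \approx 94065.0$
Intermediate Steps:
$V{\left(H,k \right)} = -1$
$n{\left(f \right)} = 8 f^{2}$
$\frac{752523}{n{\left(V{\left(20,8 \right)} \right)}} = \frac{752523}{8 \left(-1\right)^{2}} = \frac{752523}{8 \cdot 1} = \frac{752523}{8}$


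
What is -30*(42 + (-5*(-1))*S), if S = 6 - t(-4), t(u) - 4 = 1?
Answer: -1410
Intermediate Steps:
t(u) = 5 (t(u) = 4 + 1 = 5)
S = 1 (S = 6 - 1*5 = 6 - 5 = 1)
-30*(42 + (-5*(-1))*S) = -30*(42 - 5*(-1)*1) = -30*(42 + 5*1) = -30*(42 + 5) = -30*47 = -1410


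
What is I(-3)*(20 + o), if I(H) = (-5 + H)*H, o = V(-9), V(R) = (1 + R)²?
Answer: 2016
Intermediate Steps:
o = 64 (o = (1 - 9)² = (-8)² = 64)
I(H) = H*(-5 + H)
I(-3)*(20 + o) = (-3*(-5 - 3))*(20 + 64) = -3*(-8)*84 = 24*84 = 2016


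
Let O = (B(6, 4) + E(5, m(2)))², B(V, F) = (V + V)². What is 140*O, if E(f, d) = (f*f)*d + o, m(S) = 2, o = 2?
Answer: 5378240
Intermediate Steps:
B(V, F) = 4*V² (B(V, F) = (2*V)² = 4*V²)
E(f, d) = 2 + d*f² (E(f, d) = (f*f)*d + 2 = f²*d + 2 = d*f² + 2 = 2 + d*f²)
O = 38416 (O = (4*6² + (2 + 2*5²))² = (4*36 + (2 + 2*25))² = (144 + (2 + 50))² = (144 + 52)² = 196² = 38416)
140*O = 140*38416 = 5378240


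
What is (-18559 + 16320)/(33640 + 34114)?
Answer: -2239/67754 ≈ -0.033046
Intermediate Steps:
(-18559 + 16320)/(33640 + 34114) = -2239/67754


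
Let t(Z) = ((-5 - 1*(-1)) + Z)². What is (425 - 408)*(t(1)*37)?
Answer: 5661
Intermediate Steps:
t(Z) = (-4 + Z)² (t(Z) = ((-5 + 1) + Z)² = (-4 + Z)²)
(425 - 408)*(t(1)*37) = (425 - 408)*((-4 + 1)²*37) = 17*((-3)²*37) = 17*(9*37) = 17*333 = 5661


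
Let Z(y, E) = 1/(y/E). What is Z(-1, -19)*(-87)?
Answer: -1653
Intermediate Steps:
Z(y, E) = E/y
Z(-1, -19)*(-87) = -19/(-1)*(-87) = -19*(-1)*(-87) = 19*(-87) = -1653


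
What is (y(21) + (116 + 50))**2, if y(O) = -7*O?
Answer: 361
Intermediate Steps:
(y(21) + (116 + 50))**2 = (-7*21 + (116 + 50))**2 = (-147 + 166)**2 = 19**2 = 361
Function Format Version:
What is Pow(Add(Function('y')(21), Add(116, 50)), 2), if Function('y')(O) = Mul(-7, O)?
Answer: 361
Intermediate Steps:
Pow(Add(Function('y')(21), Add(116, 50)), 2) = Pow(Add(Mul(-7, 21), Add(116, 50)), 2) = Pow(Add(-147, 166), 2) = Pow(19, 2) = 361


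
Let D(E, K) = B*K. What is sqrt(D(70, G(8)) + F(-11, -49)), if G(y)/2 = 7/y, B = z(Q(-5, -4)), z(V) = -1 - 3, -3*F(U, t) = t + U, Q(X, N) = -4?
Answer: sqrt(13) ≈ 3.6056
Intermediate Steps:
F(U, t) = -U/3 - t/3 (F(U, t) = -(t + U)/3 = -(U + t)/3 = -U/3 - t/3)
z(V) = -4
B = -4
G(y) = 14/y (G(y) = 2*(7/y) = 14/y)
D(E, K) = -4*K
sqrt(D(70, G(8)) + F(-11, -49)) = sqrt(-56/8 + (-1/3*(-11) - 1/3*(-49))) = sqrt(-56/8 + (11/3 + 49/3)) = sqrt(-4*7/4 + 20) = sqrt(-7 + 20) = sqrt(13)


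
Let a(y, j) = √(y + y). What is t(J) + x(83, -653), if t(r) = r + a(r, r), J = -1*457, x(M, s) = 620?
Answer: 163 + I*√914 ≈ 163.0 + 30.232*I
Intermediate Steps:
J = -457
a(y, j) = √2*√y (a(y, j) = √(2*y) = √2*√y)
t(r) = r + √2*√r
t(J) + x(83, -653) = (-457 + √2*√(-457)) + 620 = (-457 + √2*(I*√457)) + 620 = (-457 + I*√914) + 620 = 163 + I*√914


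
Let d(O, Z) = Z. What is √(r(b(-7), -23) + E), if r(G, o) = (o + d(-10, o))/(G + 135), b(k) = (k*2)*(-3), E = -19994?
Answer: 2*I*√156600042/177 ≈ 141.4*I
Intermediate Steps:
b(k) = -6*k (b(k) = (2*k)*(-3) = -6*k)
r(G, o) = 2*o/(135 + G) (r(G, o) = (o + o)/(G + 135) = (2*o)/(135 + G) = 2*o/(135 + G))
√(r(b(-7), -23) + E) = √(2*(-23)/(135 - 6*(-7)) - 19994) = √(2*(-23)/(135 + 42) - 19994) = √(2*(-23)/177 - 19994) = √(2*(-23)*(1/177) - 19994) = √(-46/177 - 19994) = √(-3538984/177) = 2*I*√156600042/177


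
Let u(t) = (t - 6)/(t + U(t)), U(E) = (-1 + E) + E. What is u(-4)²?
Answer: 100/169 ≈ 0.59172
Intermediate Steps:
U(E) = -1 + 2*E
u(t) = (-6 + t)/(-1 + 3*t) (u(t) = (t - 6)/(t + (-1 + 2*t)) = (-6 + t)/(-1 + 3*t))
u(-4)² = ((-6 - 4)/(-1 + 3*(-4)))² = (-10/(-1 - 12))² = (-10/(-13))² = (-1/13*(-10))² = (10/13)² = 100/169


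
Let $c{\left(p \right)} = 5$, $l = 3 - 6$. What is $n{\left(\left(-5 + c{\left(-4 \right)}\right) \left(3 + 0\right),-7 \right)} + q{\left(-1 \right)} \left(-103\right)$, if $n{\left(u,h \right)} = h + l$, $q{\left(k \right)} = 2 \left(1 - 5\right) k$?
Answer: $-834$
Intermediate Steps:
$q{\left(k \right)} = - 8 k$ ($q{\left(k \right)} = 2 \left(1 - 5\right) k = 2 \left(-4\right) k = - 8 k$)
$l = -3$ ($l = 3 - 6 = -3$)
$n{\left(u,h \right)} = -3 + h$ ($n{\left(u,h \right)} = h - 3 = -3 + h$)
$n{\left(\left(-5 + c{\left(-4 \right)}\right) \left(3 + 0\right),-7 \right)} + q{\left(-1 \right)} \left(-103\right) = \left(-3 - 7\right) + \left(-8\right) \left(-1\right) \left(-103\right) = -10 + 8 \left(-103\right) = -10 - 824 = -834$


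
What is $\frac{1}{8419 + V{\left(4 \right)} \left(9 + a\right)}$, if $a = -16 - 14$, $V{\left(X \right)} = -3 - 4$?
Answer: $\frac{1}{8566} \approx 0.00011674$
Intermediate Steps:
$V{\left(X \right)} = -7$ ($V{\left(X \right)} = -3 - 4 = -7$)
$a = -30$
$\frac{1}{8419 + V{\left(4 \right)} \left(9 + a\right)} = \frac{1}{8419 - 7 \left(9 - 30\right)} = \frac{1}{8419 - -147} = \frac{1}{8419 + 147} = \frac{1}{8566}$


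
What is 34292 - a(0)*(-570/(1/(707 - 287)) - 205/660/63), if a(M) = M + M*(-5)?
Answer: 34292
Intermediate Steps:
a(M) = -4*M (a(M) = M - 5*M = -4*M)
34292 - a(0)*(-570/(1/(707 - 287)) - 205/660/63) = 34292 - (-4*0)*(-570/(1/(707 - 287)) - 205/660/63) = 34292 - 0*(-570/(1/420) - 205*1/660*(1/63)) = 34292 - 0*(-570/1/420 - 41/132*1/63) = 34292 - 0*(-570*420 - 41/8316) = 34292 - 0*(-239400 - 41/8316) = 34292 - 0*(-1990850441)/8316 = 34292 - 1*0 = 34292 + 0 = 34292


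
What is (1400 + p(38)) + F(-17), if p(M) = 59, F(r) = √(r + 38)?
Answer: 1459 + √21 ≈ 1463.6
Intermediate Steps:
F(r) = √(38 + r)
(1400 + p(38)) + F(-17) = (1400 + 59) + √(38 - 17) = 1459 + √21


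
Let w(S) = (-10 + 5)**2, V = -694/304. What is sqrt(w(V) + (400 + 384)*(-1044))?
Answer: I*sqrt(818471) ≈ 904.69*I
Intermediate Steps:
V = -347/152 (V = -694*1/304 = -347/152 ≈ -2.2829)
w(S) = 25 (w(S) = (-5)**2 = 25)
sqrt(w(V) + (400 + 384)*(-1044)) = sqrt(25 + (400 + 384)*(-1044)) = sqrt(25 + 784*(-1044)) = sqrt(25 - 818496) = sqrt(-818471) = I*sqrt(818471)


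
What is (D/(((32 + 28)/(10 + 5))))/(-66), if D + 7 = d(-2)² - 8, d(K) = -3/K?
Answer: 17/352 ≈ 0.048295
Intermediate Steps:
D = -51/4 (D = -7 + ((-3/(-2))² - 8) = -7 + ((-3*(-½))² - 8) = -7 + ((3/2)² - 8) = -7 + (9/4 - 8) = -7 - 23/4 = -51/4 ≈ -12.750)
(D/(((32 + 28)/(10 + 5))))/(-66) = (-51/4/((32 + 28)/(10 + 5)))/(-66) = (-51/4/(60/15))*(-1/66) = (-51/4/(60*(1/15)))*(-1/66) = (-51/4/4)*(-1/66) = ((¼)*(-51/4))*(-1/66) = -51/16*(-1/66) = 17/352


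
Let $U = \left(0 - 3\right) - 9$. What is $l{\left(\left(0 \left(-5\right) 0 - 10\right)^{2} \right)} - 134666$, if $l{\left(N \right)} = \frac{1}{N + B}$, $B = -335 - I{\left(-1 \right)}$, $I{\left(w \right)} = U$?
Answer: $- \frac{30030519}{223} \approx -1.3467 \cdot 10^{5}$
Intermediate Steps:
$U = -12$ ($U = -3 - 9 = -12$)
$I{\left(w \right)} = -12$
$B = -323$ ($B = -335 - -12 = -335 + 12 = -323$)
$l{\left(N \right)} = \frac{1}{-323 + N}$ ($l{\left(N \right)} = \frac{1}{N - 323} = \frac{1}{-323 + N}$)
$l{\left(\left(0 \left(-5\right) 0 - 10\right)^{2} \right)} - 134666 = \frac{1}{-323 + \left(0 \left(-5\right) 0 - 10\right)^{2}} - 134666 = \frac{1}{-323 + \left(0 \cdot 0 - 10\right)^{2}} - 134666 = \frac{1}{-323 + \left(0 - 10\right)^{2}} - 134666 = \frac{1}{-323 + \left(-10\right)^{2}} - 134666 = \frac{1}{-323 + 100} - 134666 = \frac{1}{-223} - 134666 = - \frac{1}{223} - 134666 = - \frac{30030519}{223}$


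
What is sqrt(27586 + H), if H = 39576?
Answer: sqrt(67162) ≈ 259.16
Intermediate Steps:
sqrt(27586 + H) = sqrt(27586 + 39576) = sqrt(67162)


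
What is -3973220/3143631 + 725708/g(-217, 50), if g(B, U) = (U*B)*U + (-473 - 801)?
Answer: -740315316338/284904133899 ≈ -2.5985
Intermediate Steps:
g(B, U) = -1274 + B*U² (g(B, U) = (B*U)*U - 1274 = B*U² - 1274 = -1274 + B*U²)
-3973220/3143631 + 725708/g(-217, 50) = -3973220/3143631 + 725708/(-1274 - 217*50²) = -3973220*1/3143631 + 725708/(-1274 - 217*2500) = -3973220/3143631 + 725708/(-1274 - 542500) = -3973220/3143631 + 725708/(-543774) = -3973220/3143631 + 725708*(-1/543774) = -3973220/3143631 - 362854/271887 = -740315316338/284904133899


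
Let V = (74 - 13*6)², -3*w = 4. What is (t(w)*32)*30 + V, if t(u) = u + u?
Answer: -2544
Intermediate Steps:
w = -4/3 (w = -⅓*4 = -4/3 ≈ -1.3333)
t(u) = 2*u
V = 16 (V = (74 - 78)² = (-4)² = 16)
(t(w)*32)*30 + V = ((2*(-4/3))*32)*30 + 16 = -8/3*32*30 + 16 = -256/3*30 + 16 = -2560 + 16 = -2544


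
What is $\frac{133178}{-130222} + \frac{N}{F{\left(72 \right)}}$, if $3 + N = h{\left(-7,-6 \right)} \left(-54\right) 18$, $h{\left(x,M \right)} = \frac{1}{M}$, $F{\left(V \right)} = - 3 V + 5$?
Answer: $- \frac{24402928}{13738421} \approx -1.7763$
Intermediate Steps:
$F{\left(V \right)} = 5 - 3 V$
$N = 159$ ($N = -3 + \frac{1}{-6} \left(-54\right) 18 = -3 + \left(- \frac{1}{6}\right) \left(-54\right) 18 = -3 + 9 \cdot 18 = -3 + 162 = 159$)
$\frac{133178}{-130222} + \frac{N}{F{\left(72 \right)}} = \frac{133178}{-130222} + \frac{159}{5 - 216} = 133178 \left(- \frac{1}{130222}\right) + \frac{159}{5 - 216} = - \frac{66589}{65111} + \frac{159}{-211} = - \frac{66589}{65111} + 159 \left(- \frac{1}{211}\right) = - \frac{66589}{65111} - \frac{159}{211} = - \frac{24402928}{13738421}$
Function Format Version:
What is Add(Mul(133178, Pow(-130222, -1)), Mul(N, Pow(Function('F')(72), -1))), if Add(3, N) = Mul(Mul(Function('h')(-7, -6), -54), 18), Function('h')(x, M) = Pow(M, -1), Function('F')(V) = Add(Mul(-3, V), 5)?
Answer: Rational(-24402928, 13738421) ≈ -1.7763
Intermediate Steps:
Function('F')(V) = Add(5, Mul(-3, V))
N = 159 (N = Add(-3, Mul(Mul(Pow(-6, -1), -54), 18)) = Add(-3, Mul(Mul(Rational(-1, 6), -54), 18)) = Add(-3, Mul(9, 18)) = Add(-3, 162) = 159)
Add(Mul(133178, Pow(-130222, -1)), Mul(N, Pow(Function('F')(72), -1))) = Add(Mul(133178, Pow(-130222, -1)), Mul(159, Pow(Add(5, Mul(-3, 72)), -1))) = Add(Mul(133178, Rational(-1, 130222)), Mul(159, Pow(Add(5, -216), -1))) = Add(Rational(-66589, 65111), Mul(159, Pow(-211, -1))) = Add(Rational(-66589, 65111), Mul(159, Rational(-1, 211))) = Add(Rational(-66589, 65111), Rational(-159, 211)) = Rational(-24402928, 13738421)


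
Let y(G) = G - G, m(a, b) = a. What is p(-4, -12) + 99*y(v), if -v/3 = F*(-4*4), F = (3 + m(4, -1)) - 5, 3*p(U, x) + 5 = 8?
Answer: 1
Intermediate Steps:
p(U, x) = 1 (p(U, x) = -5/3 + (⅓)*8 = -5/3 + 8/3 = 1)
F = 2 (F = (3 + 4) - 5 = 7 - 5 = 2)
v = 96 (v = -6*(-4*4) = -6*(-16) = -3*(-32) = 96)
y(G) = 0
p(-4, -12) + 99*y(v) = 1 + 99*0 = 1 + 0 = 1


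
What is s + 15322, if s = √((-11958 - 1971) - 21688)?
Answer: 15322 + I*√35617 ≈ 15322.0 + 188.72*I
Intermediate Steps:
s = I*√35617 (s = √(-13929 - 21688) = √(-35617) = I*√35617 ≈ 188.72*I)
s + 15322 = I*√35617 + 15322 = 15322 + I*√35617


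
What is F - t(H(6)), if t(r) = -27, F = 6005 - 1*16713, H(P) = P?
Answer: -10681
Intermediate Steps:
F = -10708 (F = 6005 - 16713 = -10708)
F - t(H(6)) = -10708 - 1*(-27) = -10708 + 27 = -10681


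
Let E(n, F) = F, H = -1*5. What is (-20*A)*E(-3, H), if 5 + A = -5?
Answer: -1000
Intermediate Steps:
A = -10 (A = -5 - 5 = -10)
H = -5
(-20*A)*E(-3, H) = -20*(-10)*(-5) = 200*(-5) = -1000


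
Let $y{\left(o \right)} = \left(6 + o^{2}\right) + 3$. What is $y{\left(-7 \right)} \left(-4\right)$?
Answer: $-232$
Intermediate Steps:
$y{\left(o \right)} = 9 + o^{2}$
$y{\left(-7 \right)} \left(-4\right) = \left(9 + \left(-7\right)^{2}\right) \left(-4\right) = \left(9 + 49\right) \left(-4\right) = 58 \left(-4\right) = -232$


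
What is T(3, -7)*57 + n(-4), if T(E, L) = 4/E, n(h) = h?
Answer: 72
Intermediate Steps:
T(3, -7)*57 + n(-4) = (4/3)*57 - 4 = 76 - 4 = 72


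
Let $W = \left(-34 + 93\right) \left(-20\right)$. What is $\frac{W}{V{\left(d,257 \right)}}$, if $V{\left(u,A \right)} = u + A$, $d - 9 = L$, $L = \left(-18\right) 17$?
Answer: $\frac{59}{2} \approx 29.5$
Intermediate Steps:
$L = -306$
$W = -1180$ ($W = 59 \left(-20\right) = -1180$)
$d = -297$ ($d = 9 - 306 = -297$)
$V{\left(u,A \right)} = A + u$
$\frac{W}{V{\left(d,257 \right)}} = - \frac{1180}{257 - 297} = - \frac{1180}{-40} = \left(-1180\right) \left(- \frac{1}{40}\right) = \frac{59}{2}$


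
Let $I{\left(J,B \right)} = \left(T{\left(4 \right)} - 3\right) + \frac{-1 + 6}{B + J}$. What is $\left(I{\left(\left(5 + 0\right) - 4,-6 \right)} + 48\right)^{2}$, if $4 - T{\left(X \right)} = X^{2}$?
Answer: $1024$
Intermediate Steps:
$T{\left(X \right)} = 4 - X^{2}$
$I{\left(J,B \right)} = -15 + \frac{5}{B + J}$ ($I{\left(J,B \right)} = \left(\left(4 - 4^{2}\right) - 3\right) + \frac{-1 + 6}{B + J} = \left(\left(4 - 16\right) - 3\right) + \frac{5}{B + J} = \left(-12 - 3\right) + \frac{5}{B + J} = -15 + \frac{5}{B + J}$)
$\left(I{\left(\left(5 + 0\right) - 4,-6 \right)} + 48\right)^{2} = \left(\frac{5 \left(1 - -18 - 3 \left(\left(5 + 0\right) - 4\right)\right)}{-6 + \left(\left(5 + 0\right) - 4\right)} + 48\right)^{2} = \left(\frac{5 \left(1 + 18 - 3 \left(5 - 4\right)\right)}{-6 + \left(5 - 4\right)} + 48\right)^{2} = \left(\frac{5 \left(1 + 18 - 3\right)}{-6 + 1} + 48\right)^{2} = \left(\frac{5 \left(1 + 18 - 3\right)}{-5} + 48\right)^{2} = \left(5 \left(- \frac{1}{5}\right) 16 + 48\right)^{2} = \left(-16 + 48\right)^{2} = 32^{2} = 1024$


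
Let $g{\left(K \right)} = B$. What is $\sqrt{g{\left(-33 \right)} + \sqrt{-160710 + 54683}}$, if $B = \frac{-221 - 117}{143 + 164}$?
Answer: $\frac{\sqrt{-103766 + 94249 i \sqrt{106027}}}{307} \approx 12.738 + 12.781 i$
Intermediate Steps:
$B = - \frac{338}{307} \approx -1.101$
$g{\left(K \right)} = - \frac{338}{307}$
$\sqrt{g{\left(-33 \right)} + \sqrt{-160710 + 54683}} = \sqrt{- \frac{338}{307} + \sqrt{-160710 + 54683}} = \sqrt{- \frac{338}{307} + \sqrt{-106027}} = \sqrt{- \frac{338}{307} + i \sqrt{106027}}$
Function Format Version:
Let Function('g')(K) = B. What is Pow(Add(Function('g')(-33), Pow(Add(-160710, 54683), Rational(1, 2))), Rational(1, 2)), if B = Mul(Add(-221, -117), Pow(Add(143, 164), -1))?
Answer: Mul(Rational(1, 307), Pow(Add(-103766, Mul(94249, I, Pow(106027, Rational(1, 2)))), Rational(1, 2))) ≈ Add(12.738, Mul(12.781, I))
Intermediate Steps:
B = Rational(-338, 307) (B = Mul(-338, Pow(307, -1)) = Mul(-338, Rational(1, 307)) = Rational(-338, 307) ≈ -1.1010)
Function('g')(K) = Rational(-338, 307)
Pow(Add(Function('g')(-33), Pow(Add(-160710, 54683), Rational(1, 2))), Rational(1, 2)) = Pow(Add(Rational(-338, 307), Pow(Add(-160710, 54683), Rational(1, 2))), Rational(1, 2)) = Pow(Add(Rational(-338, 307), Pow(-106027, Rational(1, 2))), Rational(1, 2)) = Pow(Add(Rational(-338, 307), Mul(I, Pow(106027, Rational(1, 2)))), Rational(1, 2))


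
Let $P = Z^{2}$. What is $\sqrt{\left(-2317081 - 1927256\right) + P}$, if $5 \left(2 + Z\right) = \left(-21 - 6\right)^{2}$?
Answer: $\frac{2 i \sqrt{26397866}}{5} \approx 2055.2 i$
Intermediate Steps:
$Z = \frac{719}{5}$ ($Z = -2 + \frac{\left(-21 - 6\right)^{2}}{5} = -2 + \frac{\left(-27\right)^{2}}{5} = -2 + \frac{1}{5} \cdot 729 = -2 + \frac{729}{5} = \frac{719}{5} \approx 143.8$)
$P = \frac{516961}{25}$ ($P = \left(\frac{719}{5}\right)^{2} = \frac{516961}{25} \approx 20678.0$)
$\sqrt{\left(-2317081 - 1927256\right) + P} = \sqrt{\left(-2317081 - 1927256\right) + \frac{516961}{25}} = \sqrt{-4244337 + \frac{516961}{25}} = \sqrt{- \frac{105591464}{25}} = \frac{2 i \sqrt{26397866}}{5}$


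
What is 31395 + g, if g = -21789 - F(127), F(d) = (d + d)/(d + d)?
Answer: 9605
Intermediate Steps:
F(d) = 1 (F(d) = (2*d)/((2*d)) = (2*d)*(1/(2*d)) = 1)
g = -21790 (g = -21789 - 1*1 = -21789 - 1 = -21790)
31395 + g = 31395 - 21790 = 9605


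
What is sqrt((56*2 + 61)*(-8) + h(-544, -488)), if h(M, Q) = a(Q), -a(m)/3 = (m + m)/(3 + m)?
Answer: 2*I*sqrt(81742870)/485 ≈ 37.283*I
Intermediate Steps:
a(m) = -6*m/(3 + m) (a(m) = -3*(m + m)/(3 + m) = -3*2*m/(3 + m) = -6*m/(3 + m))
h(M, Q) = -6*Q/(3 + Q)
sqrt((56*2 + 61)*(-8) + h(-544, -488)) = sqrt((56*2 + 61)*(-8) - 6*(-488)/(3 - 488)) = sqrt((112 + 61)*(-8) - 6*(-488)/(-485)) = sqrt(173*(-8) - 6*(-488)*(-1/485)) = sqrt(-1384 - 2928/485) = sqrt(-674168/485) = 2*I*sqrt(81742870)/485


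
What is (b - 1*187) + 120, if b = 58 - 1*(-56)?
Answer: 47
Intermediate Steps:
b = 114 (b = 58 + 56 = 114)
(b - 1*187) + 120 = (114 - 1*187) + 120 = (114 - 187) + 120 = -73 + 120 = 47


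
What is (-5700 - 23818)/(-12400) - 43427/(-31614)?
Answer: 367919213/98003400 ≈ 3.7541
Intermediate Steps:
(-5700 - 23818)/(-12400) - 43427/(-31614) = -29518*(-1/12400) - 43427*(-1/31614) = 14759/6200 + 43427/31614 = 367919213/98003400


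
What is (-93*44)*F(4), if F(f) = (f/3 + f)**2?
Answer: -349184/3 ≈ -1.1639e+5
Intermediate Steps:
F(f) = 16*f**2/9 (F(f) = (f*(1/3) + f)**2 = (f/3 + f)**2 = (4*f/3)**2 = 16*f**2/9)
(-93*44)*F(4) = (-93*44)*((16/9)*4**2) = -21824*16/3 = -4092*256/9 = -349184/3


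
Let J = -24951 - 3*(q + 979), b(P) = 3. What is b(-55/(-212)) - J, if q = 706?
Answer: 30009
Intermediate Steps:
J = -30006 (J = -24951 - 3*(706 + 979) = -24951 - 3*1685 = -24951 - 5055 = -30006)
b(-55/(-212)) - J = 3 - 1*(-30006) = 3 + 30006 = 30009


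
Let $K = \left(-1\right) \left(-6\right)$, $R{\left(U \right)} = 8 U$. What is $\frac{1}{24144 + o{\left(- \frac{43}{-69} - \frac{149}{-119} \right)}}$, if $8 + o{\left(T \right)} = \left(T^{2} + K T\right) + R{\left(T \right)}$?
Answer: $\frac{67420521}{1629268854952} \approx 4.1381 \cdot 10^{-5}$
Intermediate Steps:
$K = 6$
$o{\left(T \right)} = -8 + T^{2} + 14 T$ ($o{\left(T \right)} = -8 + \left(\left(T^{2} + 6 T\right) + 8 T\right) = -8 + \left(T^{2} + 14 T\right) = -8 + T^{2} + 14 T$)
$\frac{1}{24144 + o{\left(- \frac{43}{-69} - \frac{149}{-119} \right)}} = \frac{1}{24144 + \left(-8 + \left(- \frac{43}{-69} - \frac{149}{-119}\right)^{2} + 14 \left(- \frac{43}{-69} - \frac{149}{-119}\right)\right)} = \frac{1}{24144 + \left(-8 + \left(\left(-43\right) \left(- \frac{1}{69}\right) - - \frac{149}{119}\right)^{2} + 14 \left(\left(-43\right) \left(- \frac{1}{69}\right) - - \frac{149}{119}\right)\right)} = \frac{1}{24144 + \left(-8 + \left(\frac{43}{69} + \frac{149}{119}\right)^{2} + 14 \left(\frac{43}{69} + \frac{149}{119}\right)\right)} = \frac{1}{24144 + \left(-8 + \left(\frac{15398}{8211}\right)^{2} + 14 \cdot \frac{15398}{8211}\right)} = \frac{1}{24144 + \left(-8 + \frac{237098404}{67420521} + \frac{30796}{1173}\right)} = \frac{1}{24144 + \frac{1467795928}{67420521}} = \frac{1}{\frac{1629268854952}{67420521}} = \frac{67420521}{1629268854952}$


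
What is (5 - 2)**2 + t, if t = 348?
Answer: 357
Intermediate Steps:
(5 - 2)**2 + t = (5 - 2)**2 + 348 = 3**2 + 348 = 9 + 348 = 357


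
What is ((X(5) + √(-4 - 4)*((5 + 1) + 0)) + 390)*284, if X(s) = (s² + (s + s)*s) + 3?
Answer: 132912 + 3408*I*√2 ≈ 1.3291e+5 + 4819.6*I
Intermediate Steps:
X(s) = 3 + 3*s² (X(s) = (s² + (2*s)*s) + 3 = (s² + 2*s²) + 3 = 3*s² + 3 = 3 + 3*s²)
((X(5) + √(-4 - 4)*((5 + 1) + 0)) + 390)*284 = (((3 + 3*5²) + √(-4 - 4)*((5 + 1) + 0)) + 390)*284 = (((3 + 3*25) + √(-8)*(6 + 0)) + 390)*284 = (((3 + 75) + (2*I*√2)*6) + 390)*284 = ((78 + 12*I*√2) + 390)*284 = (468 + 12*I*√2)*284 = 132912 + 3408*I*√2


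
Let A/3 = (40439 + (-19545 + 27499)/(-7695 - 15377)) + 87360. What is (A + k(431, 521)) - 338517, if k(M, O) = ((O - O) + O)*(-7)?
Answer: 475651957/11536 ≈ 41232.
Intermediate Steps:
k(M, O) = -7*O (k(M, O) = (0 + O)*(-7) = O*(-7) = -7*O)
A = 4422855861/11536 (A = 3*((40439 + (-19545 + 27499)/(-7695 - 15377)) + 87360) = 3*((40439 + 7954/(-23072)) + 87360) = 3*((40439 + 7954*(-1/23072)) + 87360) = 3*((40439 - 3977/11536) + 87360) = 3*(466500327/11536 + 87360) = 3*(1474285287/11536) = 4422855861/11536 ≈ 3.8340e+5)
(A + k(431, 521)) - 338517 = (4422855861/11536 - 7*521) - 338517 = (4422855861/11536 - 3647) - 338517 = 4380784069/11536 - 338517 = 475651957/11536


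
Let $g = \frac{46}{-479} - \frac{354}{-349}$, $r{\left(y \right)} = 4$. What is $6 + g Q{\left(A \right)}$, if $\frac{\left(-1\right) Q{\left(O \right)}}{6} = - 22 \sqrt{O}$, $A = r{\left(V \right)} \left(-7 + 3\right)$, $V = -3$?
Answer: $6 + \frac{81054336 i}{167171} \approx 6.0 + 484.86 i$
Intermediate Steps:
$A = -16$ ($A = 4 \left(-7 + 3\right) = 4 \left(-4\right) = -16$)
$Q{\left(O \right)} = 132 \sqrt{O}$ ($Q{\left(O \right)} = - 6 \left(- 22 \sqrt{O}\right) = 132 \sqrt{O}$)
$g = \frac{153512}{167171}$ ($g = 46 \left(- \frac{1}{479}\right) - - \frac{354}{349} = - \frac{46}{479} + \frac{354}{349} = \frac{153512}{167171} \approx 0.91829$)
$6 + g Q{\left(A \right)} = 6 + \frac{153512 \cdot 132 \sqrt{-16}}{167171} = 6 + \frac{153512 \cdot 132 \cdot 4 i}{167171} = 6 + \frac{153512 \cdot 528 i}{167171} = 6 + \frac{81054336 i}{167171}$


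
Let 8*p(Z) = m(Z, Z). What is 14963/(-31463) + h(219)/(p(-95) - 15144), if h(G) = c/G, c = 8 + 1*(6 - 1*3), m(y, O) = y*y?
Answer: -5033306831/10583555403 ≈ -0.47558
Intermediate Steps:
m(y, O) = y²
p(Z) = Z²/8
c = 11 (c = 8 + 1*(6 - 3) = 8 + 1*3 = 8 + 3 = 11)
h(G) = 11/G
14963/(-31463) + h(219)/(p(-95) - 15144) = 14963/(-31463) + (11/219)/((⅛)*(-95)² - 15144) = 14963*(-1/31463) + (11*(1/219))/((⅛)*9025 - 15144) = -14963/31463 + 11/(219*(9025/8 - 15144)) = -14963/31463 + 11/(219*(-112127/8)) = -14963/31463 + (11/219)*(-8/112127) = -14963/31463 - 88/24555813 = -5033306831/10583555403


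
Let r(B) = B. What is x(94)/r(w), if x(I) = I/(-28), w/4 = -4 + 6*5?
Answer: -47/1456 ≈ -0.032280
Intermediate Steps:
w = 104 (w = 4*(-4 + 6*5) = 4*(-4 + 30) = 4*26 = 104)
x(I) = -I/28 (x(I) = I*(-1/28) = -I/28)
x(94)/r(w) = -1/28*94/104 = -47/14*1/104 = -47/1456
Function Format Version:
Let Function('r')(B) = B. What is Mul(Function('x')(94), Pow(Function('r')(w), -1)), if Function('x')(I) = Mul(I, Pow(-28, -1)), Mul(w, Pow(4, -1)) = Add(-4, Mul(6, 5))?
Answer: Rational(-47, 1456) ≈ -0.032280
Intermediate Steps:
w = 104 (w = Mul(4, Add(-4, Mul(6, 5))) = Mul(4, Add(-4, 30)) = Mul(4, 26) = 104)
Function('x')(I) = Mul(Rational(-1, 28), I) (Function('x')(I) = Mul(I, Rational(-1, 28)) = Mul(Rational(-1, 28), I))
Mul(Function('x')(94), Pow(Function('r')(w), -1)) = Mul(Mul(Rational(-1, 28), 94), Pow(104, -1)) = Mul(Rational(-47, 14), Rational(1, 104)) = Rational(-47, 1456)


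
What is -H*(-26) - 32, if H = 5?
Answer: 98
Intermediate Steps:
-H*(-26) - 32 = -1*5*(-26) - 32 = -5*(-26) - 32 = 130 - 32 = 98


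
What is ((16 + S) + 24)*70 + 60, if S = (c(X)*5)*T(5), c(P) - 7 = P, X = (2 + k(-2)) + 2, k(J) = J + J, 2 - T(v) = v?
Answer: -4490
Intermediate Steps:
T(v) = 2 - v
k(J) = 2*J
X = 0 (X = (2 + 2*(-2)) + 2 = (2 - 4) + 2 = -2 + 2 = 0)
c(P) = 7 + P
S = -105 (S = ((7 + 0)*5)*(2 - 1*5) = (7*5)*(2 - 5) = 35*(-3) = -105)
((16 + S) + 24)*70 + 60 = ((16 - 105) + 24)*70 + 60 = (-89 + 24)*70 + 60 = -65*70 + 60 = -4550 + 60 = -4490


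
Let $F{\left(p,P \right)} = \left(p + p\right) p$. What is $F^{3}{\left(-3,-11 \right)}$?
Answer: $5832$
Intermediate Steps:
$F{\left(p,P \right)} = 2 p^{2}$ ($F{\left(p,P \right)} = 2 p p = 2 p^{2}$)
$F^{3}{\left(-3,-11 \right)} = \left(2 \left(-3\right)^{2}\right)^{3} = \left(2 \cdot 9\right)^{3} = 18^{3} = 5832$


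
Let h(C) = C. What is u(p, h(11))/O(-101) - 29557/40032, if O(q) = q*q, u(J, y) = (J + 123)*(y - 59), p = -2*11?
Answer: -4906793/4043232 ≈ -1.2136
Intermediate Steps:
p = -22
u(J, y) = (-59 + y)*(123 + J) (u(J, y) = (123 + J)*(-59 + y) = (-59 + y)*(123 + J))
O(q) = q²
u(p, h(11))/O(-101) - 29557/40032 = (-7257 - 59*(-22) + 123*11 - 22*11)/((-101)²) - 29557/40032 = (-7257 + 1298 + 1353 - 242)/10201 - 29557*1/40032 = -4848*1/10201 - 29557/40032 = -48/101 - 29557/40032 = -4906793/4043232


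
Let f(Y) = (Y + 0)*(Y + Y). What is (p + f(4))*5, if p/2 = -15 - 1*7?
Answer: -60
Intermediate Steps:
f(Y) = 2*Y² (f(Y) = Y*(2*Y) = 2*Y²)
p = -44 (p = 2*(-15 - 1*7) = 2*(-15 - 7) = 2*(-22) = -44)
(p + f(4))*5 = (-44 + 2*4²)*5 = (-44 + 2*16)*5 = (-44 + 32)*5 = -12*5 = -60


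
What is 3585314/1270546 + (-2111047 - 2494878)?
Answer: -2926017999868/635273 ≈ -4.6059e+6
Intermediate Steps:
3585314/1270546 + (-2111047 - 2494878) = 3585314*(1/1270546) - 4605925 = 1792657/635273 - 4605925 = -2926017999868/635273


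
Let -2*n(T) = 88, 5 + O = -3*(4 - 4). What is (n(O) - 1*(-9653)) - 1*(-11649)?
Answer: 21258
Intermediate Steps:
O = -5 (O = -5 - 3*(4 - 4) = -5 - 3*0 = -5 + 0 = -5)
n(T) = -44 (n(T) = -½*88 = -44)
(n(O) - 1*(-9653)) - 1*(-11649) = (-44 - 1*(-9653)) - 1*(-11649) = (-44 + 9653) + 11649 = 9609 + 11649 = 21258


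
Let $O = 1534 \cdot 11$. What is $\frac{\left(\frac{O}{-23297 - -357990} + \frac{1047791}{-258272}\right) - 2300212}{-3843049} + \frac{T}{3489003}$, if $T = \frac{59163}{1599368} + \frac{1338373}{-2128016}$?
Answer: $\frac{56067503624318357916946132611887}{93673908972816248161327552013088} \approx 0.59854$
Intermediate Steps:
$O = 16874$
$T = - \frac{251831392207}{425435086736}$ ($T = 59163 \cdot \frac{1}{1599368} + 1338373 \left(- \frac{1}{2128016}\right) = \frac{59163}{1599368} - \frac{1338373}{2128016} = - \frac{251831392207}{425435086736} \approx -0.59194$)
$\frac{\left(\frac{O}{-23297 - -357990} + \frac{1047791}{-258272}\right) - 2300212}{-3843049} + \frac{T}{3489003} = \frac{\left(\frac{16874}{-23297 - -357990} + \frac{1047791}{-258272}\right) - 2300212}{-3843049} - \frac{251831392207}{425435086736 \cdot 3489003} = \left(\left(\frac{16874}{-23297 + 357990} + 1047791 \left(- \frac{1}{258272}\right)\right) - 2300212\right) \left(- \frac{1}{3843049}\right) - \frac{251831392207}{1484344293927164208} = \left(\left(\frac{16874}{334693} - \frac{1047791}{258272}\right) - 2300212\right) \left(- \frac{1}{3843049}\right) - \frac{251831392207}{1484344293927164208} = \left(- \frac{346330231435}{86441830496} - 2300212\right) \left(- \frac{1}{3843049}\right) - \frac{251831392207}{1484344293927164208} = \left(- \frac{198834882139096587}{86441830496}\right) \left(- \frac{1}{3843049}\right) - \frac{251831392207}{1484344293927164208} = \frac{4230529407214821}{7068089154166432} - \frac{251831392207}{1484344293927164208} = \frac{56067503624318357916946132611887}{93673908972816248161327552013088}$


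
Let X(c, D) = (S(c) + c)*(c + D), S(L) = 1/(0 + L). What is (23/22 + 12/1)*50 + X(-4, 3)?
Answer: 28887/44 ≈ 656.52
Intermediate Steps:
S(L) = 1/L
X(c, D) = (D + c)*(c + 1/c) (X(c, D) = (1/c + c)*(c + D) = (c + 1/c)*(D + c) = (D + c)*(c + 1/c))
(23/22 + 12/1)*50 + X(-4, 3) = (23/22 + 12/1)*50 + (1 + (-4)² + 3*(-4) + 3/(-4)) = (23*(1/22) + 12*1)*50 + (1 + 16 - 12 + 3*(-¼)) = (23/22 + 12)*50 + (1 + 16 - 12 - ¾) = (287/22)*50 + 17/4 = 7175/11 + 17/4 = 28887/44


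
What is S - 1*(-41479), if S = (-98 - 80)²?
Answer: 73163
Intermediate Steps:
S = 31684 (S = (-178)² = 31684)
S - 1*(-41479) = 31684 - 1*(-41479) = 31684 + 41479 = 73163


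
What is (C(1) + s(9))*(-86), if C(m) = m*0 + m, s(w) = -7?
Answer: 516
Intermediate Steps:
C(m) = m (C(m) = 0 + m = m)
(C(1) + s(9))*(-86) = (1 - 7)*(-86) = -6*(-86) = 516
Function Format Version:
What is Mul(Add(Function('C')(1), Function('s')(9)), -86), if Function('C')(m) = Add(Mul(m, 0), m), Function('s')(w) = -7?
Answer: 516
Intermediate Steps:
Function('C')(m) = m (Function('C')(m) = Add(0, m) = m)
Mul(Add(Function('C')(1), Function('s')(9)), -86) = Mul(Add(1, -7), -86) = Mul(-6, -86) = 516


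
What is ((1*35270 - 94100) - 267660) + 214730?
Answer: -111760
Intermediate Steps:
((1*35270 - 94100) - 267660) + 214730 = ((35270 - 94100) - 267660) + 214730 = (-58830 - 267660) + 214730 = -326490 + 214730 = -111760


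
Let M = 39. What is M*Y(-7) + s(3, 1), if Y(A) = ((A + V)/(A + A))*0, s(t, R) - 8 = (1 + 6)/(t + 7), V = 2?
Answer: 87/10 ≈ 8.7000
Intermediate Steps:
s(t, R) = 8 + 7/(7 + t) (s(t, R) = 8 + (1 + 6)/(t + 7) = 8 + 7/(7 + t))
Y(A) = 0 (Y(A) = ((A + 2)/(A + A))*0 = ((2 + A)/((2*A)))*0 = ((2 + A)*(1/(2*A)))*0 = ((2 + A)/(2*A))*0 = 0)
M*Y(-7) + s(3, 1) = 39*0 + (63 + 8*3)/(7 + 3) = 0 + (63 + 24)/10 = 0 + (1/10)*87 = 0 + 87/10 = 87/10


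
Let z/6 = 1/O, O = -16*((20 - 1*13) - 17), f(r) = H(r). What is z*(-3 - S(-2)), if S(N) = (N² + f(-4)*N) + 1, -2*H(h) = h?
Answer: -3/20 ≈ -0.15000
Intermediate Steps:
H(h) = -h/2
f(r) = -r/2
O = 160 (O = -16*((20 - 13) - 17) = -16*(7 - 17) = -16*(-10) = 160)
S(N) = 1 + N² + 2*N (S(N) = (N² + (-½*(-4))*N) + 1 = (N² + 2*N) + 1 = 1 + N² + 2*N)
z = 3/80 (z = 6/160 = 6*(1/160) = 3/80 ≈ 0.037500)
z*(-3 - S(-2)) = 3*(-3 - (1 + (-2)² + 2*(-2)))/80 = 3*(-3 - (1 + 4 - 4))/80 = 3*(-3 - 1*1)/80 = 3*(-3 - 1)/80 = (3/80)*(-4) = -3/20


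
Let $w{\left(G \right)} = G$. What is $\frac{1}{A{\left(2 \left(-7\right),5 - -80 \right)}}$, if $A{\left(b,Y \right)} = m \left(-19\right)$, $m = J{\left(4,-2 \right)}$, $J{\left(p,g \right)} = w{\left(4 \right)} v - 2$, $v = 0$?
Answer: $\frac{1}{38} \approx 0.026316$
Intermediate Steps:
$J{\left(p,g \right)} = -2$ ($J{\left(p,g \right)} = 4 \cdot 0 - 2 = 0 - 2 = -2$)
$m = -2$
$A{\left(b,Y \right)} = 38$ ($A{\left(b,Y \right)} = \left(-2\right) \left(-19\right) = 38$)
$\frac{1}{A{\left(2 \left(-7\right),5 - -80 \right)}} = \frac{1}{38}$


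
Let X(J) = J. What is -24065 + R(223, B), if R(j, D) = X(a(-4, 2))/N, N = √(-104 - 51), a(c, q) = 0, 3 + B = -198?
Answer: -24065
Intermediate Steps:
B = -201 (B = -3 - 198 = -201)
N = I*√155 (N = √(-155) = I*√155 ≈ 12.45*I)
R(j, D) = 0 (R(j, D) = 0/((I*√155)) = 0*(-I*√155/155) = 0)
-24065 + R(223, B) = -24065 + 0 = -24065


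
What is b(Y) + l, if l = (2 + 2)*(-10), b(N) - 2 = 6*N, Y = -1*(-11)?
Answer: 28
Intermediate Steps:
Y = 11
b(N) = 2 + 6*N
l = -40 (l = 4*(-10) = -40)
b(Y) + l = (2 + 6*11) - 40 = (2 + 66) - 40 = 68 - 40 = 28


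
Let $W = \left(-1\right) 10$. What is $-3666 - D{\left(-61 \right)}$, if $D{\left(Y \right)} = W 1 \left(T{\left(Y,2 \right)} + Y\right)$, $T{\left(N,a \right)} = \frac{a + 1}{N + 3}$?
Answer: $- \frac{124019}{29} \approx -4276.5$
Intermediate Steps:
$T{\left(N,a \right)} = \frac{1 + a}{3 + N}$
$W = -10$
$D{\left(Y \right)} = - \frac{30}{3 + Y} - 10 Y$ ($D{\left(Y \right)} = - 10 \cdot 1 \left(\frac{1 + 2}{3 + Y} + Y\right) = - 10 \cdot 1 \left(\frac{1}{3 + Y} 3 + Y\right) = - 10 \cdot 1 \left(\frac{3}{3 + Y} + Y\right) = - 10 \cdot 1 \left(Y + \frac{3}{3 + Y}\right) = - 10 \left(Y + \frac{3}{3 + Y}\right) = - \frac{30}{3 + Y} - 10 Y$)
$-3666 - D{\left(-61 \right)} = -3666 - \frac{10 \left(-3 - - 61 \left(3 - 61\right)\right)}{3 - 61} = -3666 - \frac{10 \left(-3 - \left(-61\right) \left(-58\right)\right)}{-58} = -3666 - 10 \left(- \frac{1}{58}\right) \left(-3 - 3538\right) = -3666 - 10 \left(- \frac{1}{58}\right) \left(-3541\right) = -3666 - \frac{17705}{29} = - \frac{124019}{29}$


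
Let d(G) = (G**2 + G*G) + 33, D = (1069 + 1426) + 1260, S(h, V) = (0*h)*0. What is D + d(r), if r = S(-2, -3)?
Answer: 3788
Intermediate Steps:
S(h, V) = 0 (S(h, V) = 0*0 = 0)
r = 0
D = 3755 (D = 2495 + 1260 = 3755)
d(G) = 33 + 2*G**2 (d(G) = (G**2 + G**2) + 33 = 2*G**2 + 33 = 33 + 2*G**2)
D + d(r) = 3755 + (33 + 2*0**2) = 3755 + (33 + 2*0) = 3755 + (33 + 0) = 3755 + 33 = 3788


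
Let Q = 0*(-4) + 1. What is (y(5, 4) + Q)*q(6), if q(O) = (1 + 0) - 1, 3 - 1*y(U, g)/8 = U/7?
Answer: 0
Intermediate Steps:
Q = 1 (Q = 0 + 1 = 1)
y(U, g) = 24 - 8*U/7
q(O) = 0 (q(O) = 1 - 1 = 0)
(y(5, 4) + Q)*q(6) = ((24 - 8/7*5) + 1)*0 = ((24 - 40/7) + 1)*0 = (128/7 + 1)*0 = (135/7)*0 = 0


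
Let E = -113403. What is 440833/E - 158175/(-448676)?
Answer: -179853667583/50881204428 ≈ -3.5348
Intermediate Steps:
440833/E - 158175/(-448676) = 440833/(-113403) - 158175/(-448676) = 440833*(-1/113403) - 158175*(-1/448676) = -440833/113403 + 158175/448676 = -179853667583/50881204428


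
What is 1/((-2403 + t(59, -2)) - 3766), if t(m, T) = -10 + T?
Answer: -1/6181 ≈ -0.00016179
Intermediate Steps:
1/((-2403 + t(59, -2)) - 3766) = 1/((-2403 + (-10 - 2)) - 3766) = 1/((-2403 - 12) - 3766) = 1/(-2415 - 3766) = 1/(-6181) = -1/6181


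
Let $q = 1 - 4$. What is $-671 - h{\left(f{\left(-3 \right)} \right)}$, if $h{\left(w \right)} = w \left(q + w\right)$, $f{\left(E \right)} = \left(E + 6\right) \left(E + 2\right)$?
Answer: $-689$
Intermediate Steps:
$q = -3$
$f{\left(E \right)} = \left(2 + E\right) \left(6 + E\right)$ ($f{\left(E \right)} = \left(6 + E\right) \left(2 + E\right) = \left(2 + E\right) \left(6 + E\right)$)
$h{\left(w \right)} = w \left(-3 + w\right)$
$-671 - h{\left(f{\left(-3 \right)} \right)} = -671 - \left(12 + \left(-3\right)^{2} + 8 \left(-3\right)\right) \left(-3 + \left(12 + \left(-3\right)^{2} + 8 \left(-3\right)\right)\right) = -671 - \left(12 + 9 - 24\right) \left(-3 + \left(12 + 9 - 24\right)\right) = -671 - - 3 \left(-3 - 3\right) = -671 - \left(-3\right) \left(-6\right) = -671 - 18 = -689$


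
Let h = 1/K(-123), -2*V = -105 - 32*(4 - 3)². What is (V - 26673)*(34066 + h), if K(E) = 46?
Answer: -83380471733/92 ≈ -9.0631e+8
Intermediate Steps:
V = 137/2 (V = -(-105 - 32*(4 - 3)²)/2 = -(-105 - 32*1²)/2 = -(-105 - 32*1)/2 = -(-105 - 32)/2 = -½*(-137) = 137/2 ≈ 68.500)
h = 1/46 ≈ 0.021739
(V - 26673)*(34066 + h) = (137/2 - 26673)*(34066 + 1/46) = -53209/2*1567037/46 = -83380471733/92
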